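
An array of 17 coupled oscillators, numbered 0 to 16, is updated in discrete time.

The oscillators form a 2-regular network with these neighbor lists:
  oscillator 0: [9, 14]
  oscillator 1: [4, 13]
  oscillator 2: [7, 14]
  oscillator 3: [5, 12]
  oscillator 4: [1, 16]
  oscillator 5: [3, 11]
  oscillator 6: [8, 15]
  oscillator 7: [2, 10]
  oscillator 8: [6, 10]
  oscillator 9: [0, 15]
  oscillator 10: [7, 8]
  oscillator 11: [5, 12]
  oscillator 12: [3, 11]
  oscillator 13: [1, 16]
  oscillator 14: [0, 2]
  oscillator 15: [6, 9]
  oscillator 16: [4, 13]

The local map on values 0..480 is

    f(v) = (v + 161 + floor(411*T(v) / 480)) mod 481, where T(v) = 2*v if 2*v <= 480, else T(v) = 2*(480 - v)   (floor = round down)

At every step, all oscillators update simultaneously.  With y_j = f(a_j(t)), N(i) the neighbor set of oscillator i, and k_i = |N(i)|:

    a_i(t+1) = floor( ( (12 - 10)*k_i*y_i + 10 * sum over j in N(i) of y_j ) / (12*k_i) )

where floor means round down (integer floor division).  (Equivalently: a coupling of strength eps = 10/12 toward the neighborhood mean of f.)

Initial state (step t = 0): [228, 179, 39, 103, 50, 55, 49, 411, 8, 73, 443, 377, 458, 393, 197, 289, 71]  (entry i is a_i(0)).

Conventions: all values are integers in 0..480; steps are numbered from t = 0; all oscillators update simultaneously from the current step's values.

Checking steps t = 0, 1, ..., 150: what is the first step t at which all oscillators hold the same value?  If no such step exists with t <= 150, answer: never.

Answer: 12
Key observation: Synchronization is absorbing here: once all oscillators are equal they stay equal, and step 12 is the first all-equal step.

Derivation:
t=0: [228, 179, 39, 103, 50, 55, 49, 411, 8, 73, 443, 377, 458, 393, 197, 289, 71]  (not all equal)
t=1: [288, 242, 220, 275, 265, 332, 248, 223, 229, 307, 193, 240, 309, 252, 270, 321, 274]  (not all equal)
t=2: [296, 319, 293, 278, 316, 309, 293, 246, 270, 284, 277, 282, 312, 318, 289, 298, 315]  (not all equal)
t=3: [296, 275, 308, 283, 275, 298, 298, 303, 300, 291, 315, 283, 298, 275, 292, 294, 275]  (not all equal)
t=4: [293, 306, 288, 290, 306, 298, 289, 280, 283, 291, 285, 290, 298, 306, 287, 291, 306]  (not all equal)
t=5: [295, 283, 298, 290, 283, 294, 296, 297, 297, 293, 300, 290, 294, 283, 294, 294, 283]  (not all equal)
t=6: [292, 300, 290, 292, 300, 294, 291, 288, 289, 291, 289, 292, 294, 300, 290, 292, 300]  (not all equal)
t=7: [294, 288, 295, 292, 288, 292, 294, 295, 295, 293, 296, 292, 292, 288, 294, 293, 288]  (not all equal)
t=8: [292, 296, 291, 293, 296, 293, 292, 291, 291, 292, 291, 293, 293, 296, 291, 292, 296]  (not all equal)
t=9: [293, 291, 294, 293, 291, 293, 293, 294, 293, 293, 294, 293, 293, 291, 293, 293, 291]  (not all equal)
t=10: [293, 294, 292, 293, 294, 293, 293, 292, 292, 293, 292, 293, 293, 294, 292, 293, 294]  (not all equal)
t=11: [293, 292, 293, 293, 292, 293, 293, 293, 293, 293, 293, 293, 293, 292, 293, 293, 292]  (not all equal)
t=12: [293, 293, 293, 293, 293, 293, 293, 293, 293, 293, 293, 293, 293, 293, 293, 293, 293]  (all equal)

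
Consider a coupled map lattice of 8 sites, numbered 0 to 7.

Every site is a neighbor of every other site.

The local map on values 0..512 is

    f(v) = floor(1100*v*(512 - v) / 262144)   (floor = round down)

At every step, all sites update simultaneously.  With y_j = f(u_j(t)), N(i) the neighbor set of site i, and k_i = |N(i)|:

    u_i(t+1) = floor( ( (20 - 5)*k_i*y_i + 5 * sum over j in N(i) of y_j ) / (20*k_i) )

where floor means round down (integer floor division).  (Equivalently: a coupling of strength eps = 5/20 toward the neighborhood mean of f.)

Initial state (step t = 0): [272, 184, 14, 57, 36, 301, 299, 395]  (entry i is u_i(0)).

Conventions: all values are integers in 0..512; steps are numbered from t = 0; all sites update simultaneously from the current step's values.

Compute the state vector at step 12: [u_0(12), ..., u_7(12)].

Simulating step by step:
t=0: [272, 184, 14, 57, 36, 301, 299, 395]
t=1: [247, 232, 72, 129, 102, 242, 242, 190]
t=2: [262, 260, 160, 214, 191, 262, 262, 249]
t=3: [271, 271, 244, 266, 259, 271, 271, 271]
t=4: [274, 274, 274, 274, 274, 274, 274, 274]
t=5: [273, 273, 273, 273, 273, 273, 273, 273]
t=6: [273, 273, 273, 273, 273, 273, 273, 273]
t=7: [273, 273, 273, 273, 273, 273, 273, 273]
t=8: [273, 273, 273, 273, 273, 273, 273, 273]
t=9: [273, 273, 273, 273, 273, 273, 273, 273]
t=10: [273, 273, 273, 273, 273, 273, 273, 273]
t=11: [273, 273, 273, 273, 273, 273, 273, 273]
t=12: [273, 273, 273, 273, 273, 273, 273, 273]

Answer: [273, 273, 273, 273, 273, 273, 273, 273]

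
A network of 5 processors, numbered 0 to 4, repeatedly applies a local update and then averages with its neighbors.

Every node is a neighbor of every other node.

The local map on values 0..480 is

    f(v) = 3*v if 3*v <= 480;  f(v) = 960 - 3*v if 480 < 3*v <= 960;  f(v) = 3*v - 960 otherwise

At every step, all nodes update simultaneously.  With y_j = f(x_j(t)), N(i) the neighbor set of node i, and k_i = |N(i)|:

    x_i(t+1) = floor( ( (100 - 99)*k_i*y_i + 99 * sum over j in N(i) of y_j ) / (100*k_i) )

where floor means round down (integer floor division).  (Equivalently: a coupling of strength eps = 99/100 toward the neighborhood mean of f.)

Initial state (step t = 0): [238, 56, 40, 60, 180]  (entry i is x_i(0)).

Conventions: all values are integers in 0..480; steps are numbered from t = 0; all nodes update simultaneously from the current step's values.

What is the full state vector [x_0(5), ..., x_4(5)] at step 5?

Simulating step by step:
t=0: [238, 56, 40, 60, 180]
t=1: [222, 240, 252, 237, 180]
t=2: [278, 291, 299, 289, 248]
t=3: [114, 124, 129, 122, 93]
t=4: [350, 343, 340, 345, 365]
t=5: [84, 89, 91, 88, 74]

Answer: [84, 89, 91, 88, 74]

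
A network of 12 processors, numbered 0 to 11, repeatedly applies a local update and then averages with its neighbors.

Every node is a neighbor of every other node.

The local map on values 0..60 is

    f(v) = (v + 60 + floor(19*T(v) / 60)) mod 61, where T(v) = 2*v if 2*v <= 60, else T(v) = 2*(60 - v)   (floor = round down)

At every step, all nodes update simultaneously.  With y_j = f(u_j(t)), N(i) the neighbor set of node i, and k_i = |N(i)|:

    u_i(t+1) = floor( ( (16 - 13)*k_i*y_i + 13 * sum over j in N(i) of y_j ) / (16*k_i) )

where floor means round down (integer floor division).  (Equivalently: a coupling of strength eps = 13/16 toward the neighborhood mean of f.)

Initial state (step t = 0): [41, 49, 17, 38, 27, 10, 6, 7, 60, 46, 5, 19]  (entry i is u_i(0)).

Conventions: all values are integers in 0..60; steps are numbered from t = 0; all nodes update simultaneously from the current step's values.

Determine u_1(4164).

Answer: u_1(4164) = 57
Key observation: The state at step 5, [57, 57, 57, 57, 57, 57, 57, 57, 57, 57, 57, 57], reappears at step 6: the system is in a cycle of period 1 from step 5 on.  Therefore the state at step 4164 equals the state at step 5 + ((4164 - 5) mod 1) = 5, which is [57, 57, 57, 57, 57, 57, 57, 57, 57, 57, 57, 57].

Derivation:
t=0: [41, 49, 17, 38, 27, 10, 6, 7, 60, 46, 5, 19]
t=1: [35, 36, 33, 35, 34, 31, 30, 31, 36, 36, 30, 33]
t=2: [48, 49, 48, 48, 48, 48, 48, 48, 49, 49, 48, 48]
t=3: [54, 54, 54, 54, 54, 54, 54, 54, 54, 54, 54, 54]
t=4: [56, 56, 56, 56, 56, 56, 56, 56, 56, 56, 56, 56]
t=5: [57, 57, 57, 57, 57, 57, 57, 57, 57, 57, 57, 57]
t=6: [57, 57, 57, 57, 57, 57, 57, 57, 57, 57, 57, 57]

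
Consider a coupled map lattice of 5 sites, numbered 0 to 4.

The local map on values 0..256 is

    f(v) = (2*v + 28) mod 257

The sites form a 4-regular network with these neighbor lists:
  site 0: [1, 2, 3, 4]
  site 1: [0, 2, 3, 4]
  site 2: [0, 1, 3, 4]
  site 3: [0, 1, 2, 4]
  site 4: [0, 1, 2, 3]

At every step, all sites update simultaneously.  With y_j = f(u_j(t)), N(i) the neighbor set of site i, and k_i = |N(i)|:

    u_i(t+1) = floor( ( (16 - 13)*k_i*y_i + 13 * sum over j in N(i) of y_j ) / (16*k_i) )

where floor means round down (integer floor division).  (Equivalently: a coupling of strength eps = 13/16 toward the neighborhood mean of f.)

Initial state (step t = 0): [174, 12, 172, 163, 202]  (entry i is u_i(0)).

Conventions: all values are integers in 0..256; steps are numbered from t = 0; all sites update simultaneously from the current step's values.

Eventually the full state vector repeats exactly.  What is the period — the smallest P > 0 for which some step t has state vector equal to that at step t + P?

Simulating step by step:
t=0: [174, 12, 172, 163, 202]
t=1: [111, 112, 111, 111, 110]
t=2: [250, 249, 250, 250, 250]
t=3: [13, 13, 13, 13, 13]
t=4: [54, 54, 54, 54, 54]
t=5: [136, 136, 136, 136, 136]
t=6: [43, 43, 43, 43, 43]
t=7: [114, 114, 114, 114, 114]
t=8: [256, 256, 256, 256, 256]
t=9: [26, 26, 26, 26, 26]
t=10: [80, 80, 80, 80, 80]
t=11: [188, 188, 188, 188, 188]
t=12: [147, 147, 147, 147, 147]
t=13: [65, 65, 65, 65, 65]
t=14: [158, 158, 158, 158, 158]
t=15: [87, 87, 87, 87, 87]
t=16: [202, 202, 202, 202, 202]
t=17: [175, 175, 175, 175, 175]
t=18: [121, 121, 121, 121, 121]
t=19: [13, 13, 13, 13, 13]

Answer: 16
Key observation: The state at step 3, [13, 13, 13, 13, 13], reappears at step 19 — and no state repeats earlier — so the cycle the system enters has period 16.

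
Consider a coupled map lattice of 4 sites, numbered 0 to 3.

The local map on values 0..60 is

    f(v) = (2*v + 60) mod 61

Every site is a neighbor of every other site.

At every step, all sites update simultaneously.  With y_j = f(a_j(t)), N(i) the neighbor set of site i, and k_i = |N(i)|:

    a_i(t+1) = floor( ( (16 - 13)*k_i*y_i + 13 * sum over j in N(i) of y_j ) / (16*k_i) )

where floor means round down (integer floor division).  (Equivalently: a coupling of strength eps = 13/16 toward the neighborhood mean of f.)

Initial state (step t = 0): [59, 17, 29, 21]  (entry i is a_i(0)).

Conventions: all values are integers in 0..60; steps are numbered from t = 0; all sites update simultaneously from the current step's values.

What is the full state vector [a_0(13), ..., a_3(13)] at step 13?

Simulating step by step:
t=0: [59, 17, 29, 21]
t=1: [45, 47, 45, 47]
t=2: [30, 29, 30, 29]
t=3: [57, 58, 57, 58]
t=4: [53, 52, 53, 52]
t=5: [42, 43, 42, 43]
t=6: [23, 22, 23, 22]
t=7: [43, 44, 43, 44]
t=8: [25, 24, 25, 24]
t=9: [47, 48, 47, 48]
t=10: [33, 32, 33, 32]
t=11: [2, 3, 2, 3]
t=12: [4, 3, 4, 3]
t=13: [5, 6, 5, 6]

Answer: [5, 6, 5, 6]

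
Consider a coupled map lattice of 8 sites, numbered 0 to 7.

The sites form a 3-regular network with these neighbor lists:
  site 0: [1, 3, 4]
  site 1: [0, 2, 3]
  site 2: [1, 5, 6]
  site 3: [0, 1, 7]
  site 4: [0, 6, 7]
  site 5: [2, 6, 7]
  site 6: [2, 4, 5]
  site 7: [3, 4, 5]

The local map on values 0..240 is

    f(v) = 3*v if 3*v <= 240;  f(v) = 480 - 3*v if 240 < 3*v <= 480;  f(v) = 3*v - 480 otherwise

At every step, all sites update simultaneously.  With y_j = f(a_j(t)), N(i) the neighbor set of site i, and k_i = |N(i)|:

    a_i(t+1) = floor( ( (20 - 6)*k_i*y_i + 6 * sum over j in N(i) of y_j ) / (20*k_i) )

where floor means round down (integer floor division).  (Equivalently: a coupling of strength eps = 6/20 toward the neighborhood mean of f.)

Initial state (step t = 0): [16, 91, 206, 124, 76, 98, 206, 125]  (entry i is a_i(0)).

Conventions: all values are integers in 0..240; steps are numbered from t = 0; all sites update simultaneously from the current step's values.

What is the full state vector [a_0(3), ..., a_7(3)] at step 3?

Answer: [89, 166, 107, 89, 174, 107, 108, 164]

Derivation:
t=0: [16, 91, 206, 124, 76, 98, 206, 125]
t=1: [87, 174, 149, 111, 188, 168, 151, 125]
t=2: [180, 69, 32, 139, 93, 33, 33, 99]
t=3: [89, 166, 107, 89, 174, 107, 108, 164]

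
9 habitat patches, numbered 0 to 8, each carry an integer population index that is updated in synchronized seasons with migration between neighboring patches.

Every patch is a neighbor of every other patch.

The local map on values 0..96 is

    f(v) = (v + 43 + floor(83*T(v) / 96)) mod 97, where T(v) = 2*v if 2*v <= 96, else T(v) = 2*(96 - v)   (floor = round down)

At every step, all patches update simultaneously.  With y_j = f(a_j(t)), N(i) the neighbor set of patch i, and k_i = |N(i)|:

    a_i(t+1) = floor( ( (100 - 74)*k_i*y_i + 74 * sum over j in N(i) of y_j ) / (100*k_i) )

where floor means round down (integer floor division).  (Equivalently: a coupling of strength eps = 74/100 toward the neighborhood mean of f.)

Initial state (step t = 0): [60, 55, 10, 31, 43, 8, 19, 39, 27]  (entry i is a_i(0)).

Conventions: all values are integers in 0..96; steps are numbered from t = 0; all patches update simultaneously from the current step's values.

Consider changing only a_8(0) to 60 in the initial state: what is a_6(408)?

Simulating step by step:
t=0: [60, 55, 10, 31, 43, 8, 19, 39, 60]
t=1: [65, 65, 65, 58, 64, 64, 69, 62, 65]
t=2: [64, 64, 64, 65, 64, 64, 64, 64, 64]
t=3: [64, 64, 64, 64, 64, 64, 64, 64, 64]
t=4: [65, 65, 65, 65, 65, 65, 65, 65, 65]
t=5: [64, 64, 64, 64, 64, 64, 64, 64, 64]

Answer: a_6(408) = 65
Key observation: The state at step 3, [64, 64, 64, 64, 64, 64, 64, 64, 64], reappears at step 5: the system is in a cycle of period 2 from step 3 on.  Therefore the state at step 408 equals the state at step 3 + ((408 - 3) mod 2) = 4, which is [65, 65, 65, 65, 65, 65, 65, 65, 65].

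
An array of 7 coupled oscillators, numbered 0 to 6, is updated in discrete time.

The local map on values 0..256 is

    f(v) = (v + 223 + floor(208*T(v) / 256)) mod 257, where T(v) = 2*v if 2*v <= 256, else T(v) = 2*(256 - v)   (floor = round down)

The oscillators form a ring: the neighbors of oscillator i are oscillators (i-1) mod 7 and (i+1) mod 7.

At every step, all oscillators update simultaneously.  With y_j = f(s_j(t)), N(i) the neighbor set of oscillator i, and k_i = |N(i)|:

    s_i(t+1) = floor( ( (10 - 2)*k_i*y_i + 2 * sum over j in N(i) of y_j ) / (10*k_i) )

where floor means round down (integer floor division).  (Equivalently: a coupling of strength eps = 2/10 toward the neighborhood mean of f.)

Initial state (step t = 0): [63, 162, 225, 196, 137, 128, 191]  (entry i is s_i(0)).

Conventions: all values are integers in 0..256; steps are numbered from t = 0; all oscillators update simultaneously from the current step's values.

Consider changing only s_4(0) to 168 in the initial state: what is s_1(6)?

Simulating step by step:
t=0: [63, 162, 225, 196, 168, 128, 191]
t=1: [107, 55, 195, 27, 20, 38, 21]
t=2: [209, 112, 17, 30, 24, 55, 47]
t=3: [210, 28, 12, 39, 38, 99, 107]
t=4: [228, 81, 213, 86, 81, 211, 244]
t=5: [231, 191, 235, 195, 186, 240, 232]
t=6: [213, 51, 188, 26, 29, 210, 236]

Answer: s_1(6) = 51
Key observation: This trace re-runs the system from the modified initial state.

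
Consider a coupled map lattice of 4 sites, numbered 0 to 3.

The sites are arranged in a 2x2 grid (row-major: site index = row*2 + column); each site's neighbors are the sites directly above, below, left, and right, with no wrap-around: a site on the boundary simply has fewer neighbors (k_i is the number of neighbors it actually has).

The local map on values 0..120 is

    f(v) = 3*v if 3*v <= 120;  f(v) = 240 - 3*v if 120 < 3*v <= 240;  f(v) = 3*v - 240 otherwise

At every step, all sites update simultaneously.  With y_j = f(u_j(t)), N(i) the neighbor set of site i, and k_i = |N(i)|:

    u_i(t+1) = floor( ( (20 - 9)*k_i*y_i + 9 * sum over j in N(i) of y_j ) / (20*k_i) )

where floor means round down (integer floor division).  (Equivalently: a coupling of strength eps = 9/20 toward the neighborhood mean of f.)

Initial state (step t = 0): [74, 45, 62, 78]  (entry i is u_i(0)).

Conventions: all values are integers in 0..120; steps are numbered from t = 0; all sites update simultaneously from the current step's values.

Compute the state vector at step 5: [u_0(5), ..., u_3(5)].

Answer: [26, 20, 24, 18]

Derivation:
t=0: [74, 45, 62, 78]
t=1: [45, 63, 35, 39]
t=2: [92, 78, 107, 99]
t=3: [39, 24, 65, 50]
t=4: [90, 86, 71, 75]
t=5: [26, 20, 24, 18]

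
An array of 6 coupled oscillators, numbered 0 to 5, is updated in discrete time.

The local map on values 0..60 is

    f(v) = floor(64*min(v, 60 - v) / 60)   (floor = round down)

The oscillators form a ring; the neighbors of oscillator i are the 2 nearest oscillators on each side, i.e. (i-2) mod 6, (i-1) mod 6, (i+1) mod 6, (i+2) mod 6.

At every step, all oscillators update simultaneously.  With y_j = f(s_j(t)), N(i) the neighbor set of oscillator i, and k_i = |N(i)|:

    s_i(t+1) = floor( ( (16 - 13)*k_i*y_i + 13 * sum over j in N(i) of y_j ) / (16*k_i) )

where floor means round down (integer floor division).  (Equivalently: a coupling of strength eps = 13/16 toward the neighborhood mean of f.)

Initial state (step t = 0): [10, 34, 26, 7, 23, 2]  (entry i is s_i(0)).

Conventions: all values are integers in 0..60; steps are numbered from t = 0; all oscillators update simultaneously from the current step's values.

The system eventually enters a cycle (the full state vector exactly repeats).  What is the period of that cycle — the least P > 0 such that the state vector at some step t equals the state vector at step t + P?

Answer: 3
Key observation: The state at step 16, [29, 29, 29, 29, 29, 29], reappears at step 19 — and no state repeats earlier — so the cycle the system enters has period 3.

Derivation:
t=0: [10, 34, 26, 7, 23, 2]
t=1: [18, 14, 18, 17, 13, 14]
t=2: [15, 16, 16, 15, 16, 15]
t=3: [16, 16, 16, 16, 16, 16]
t=4: [17, 17, 17, 17, 17, 17]
t=5: [18, 18, 18, 18, 18, 18]
t=6: [19, 19, 19, 19, 19, 19]
t=7: [20, 20, 20, 20, 20, 20]
t=8: [21, 21, 21, 21, 21, 21]
t=9: [22, 22, 22, 22, 22, 22]
t=10: [23, 23, 23, 23, 23, 23]
t=11: [24, 24, 24, 24, 24, 24]
t=12: [25, 25, 25, 25, 25, 25]
t=13: [26, 26, 26, 26, 26, 26]
t=14: [27, 27, 27, 27, 27, 27]
t=15: [28, 28, 28, 28, 28, 28]
t=16: [29, 29, 29, 29, 29, 29]
t=17: [30, 30, 30, 30, 30, 30]
t=18: [32, 32, 32, 32, 32, 32]
t=19: [29, 29, 29, 29, 29, 29]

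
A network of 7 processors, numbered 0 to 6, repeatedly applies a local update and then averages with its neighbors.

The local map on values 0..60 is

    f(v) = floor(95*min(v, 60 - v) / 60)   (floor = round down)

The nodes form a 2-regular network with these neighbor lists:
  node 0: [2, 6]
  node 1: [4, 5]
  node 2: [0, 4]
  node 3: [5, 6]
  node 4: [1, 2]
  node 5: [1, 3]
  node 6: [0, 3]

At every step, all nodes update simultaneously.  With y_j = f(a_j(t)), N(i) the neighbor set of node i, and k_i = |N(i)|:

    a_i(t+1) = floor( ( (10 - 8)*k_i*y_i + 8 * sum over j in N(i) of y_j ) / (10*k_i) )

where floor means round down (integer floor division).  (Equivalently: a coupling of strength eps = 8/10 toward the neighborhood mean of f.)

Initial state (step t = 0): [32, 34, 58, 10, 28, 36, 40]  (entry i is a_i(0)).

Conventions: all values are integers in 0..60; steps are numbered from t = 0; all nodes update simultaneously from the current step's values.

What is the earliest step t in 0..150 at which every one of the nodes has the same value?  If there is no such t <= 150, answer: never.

Answer: never
Key observation: The state at step 9 reappears at step 11 — the system is in a cycle of period 2 from step 9 on.  No step 0..11 is synchronized, and the cycle repeats forever, so no step up to 150 (or ever) has all nodes equal.

Derivation:
t=0: [32, 34, 58, 10, 28, 36, 40]  (not all equal)
t=1: [22, 41, 35, 30, 26, 30, 29]  (not all equal)
t=2: [40, 41, 37, 46, 35, 40, 41]  (not all equal)
t=3: [32, 34, 35, 28, 34, 27, 27]  (not all equal)
t=4: [41, 41, 41, 42, 40, 42, 43]  (not all equal)
t=5: [28, 29, 30, 27, 30, 28, 28]  (not all equal)
t=6: [45, 45, 45, 43, 46, 43, 43]  (not all equal)
t=7: [24, 23, 22, 26, 22, 24, 24]  (not all equal)
t=8: [36, 36, 35, 38, 34, 38, 39]  (not all equal)
t=9: [36, 37, 39, 33, 39, 35, 35]  (not all equal)
t=10: [36, 36, 35, 39, 34, 39, 39]  (not all equal)
t=11: [36, 37, 39, 33, 39, 35, 35]  (not all equal)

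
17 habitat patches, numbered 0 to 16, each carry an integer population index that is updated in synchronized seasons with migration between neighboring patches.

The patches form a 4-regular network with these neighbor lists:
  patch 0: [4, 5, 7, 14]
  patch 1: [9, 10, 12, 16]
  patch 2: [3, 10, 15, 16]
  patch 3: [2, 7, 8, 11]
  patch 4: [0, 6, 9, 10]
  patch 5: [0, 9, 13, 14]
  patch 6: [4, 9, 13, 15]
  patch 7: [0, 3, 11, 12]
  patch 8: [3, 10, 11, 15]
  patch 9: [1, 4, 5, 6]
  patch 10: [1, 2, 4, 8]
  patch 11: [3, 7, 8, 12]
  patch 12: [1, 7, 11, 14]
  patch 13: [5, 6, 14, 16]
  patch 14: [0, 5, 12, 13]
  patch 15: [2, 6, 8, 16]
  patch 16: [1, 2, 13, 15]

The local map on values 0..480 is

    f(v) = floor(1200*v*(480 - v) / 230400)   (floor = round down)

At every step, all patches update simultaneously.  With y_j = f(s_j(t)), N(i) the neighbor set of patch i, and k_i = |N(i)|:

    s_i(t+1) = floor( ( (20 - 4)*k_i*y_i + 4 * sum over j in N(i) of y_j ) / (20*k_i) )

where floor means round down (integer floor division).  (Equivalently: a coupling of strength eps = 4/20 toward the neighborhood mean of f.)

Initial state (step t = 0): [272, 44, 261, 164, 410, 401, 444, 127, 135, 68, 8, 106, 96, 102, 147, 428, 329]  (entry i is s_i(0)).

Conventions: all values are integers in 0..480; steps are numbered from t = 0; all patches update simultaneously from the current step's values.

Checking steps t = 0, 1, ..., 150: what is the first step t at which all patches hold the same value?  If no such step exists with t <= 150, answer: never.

Simulating step by step:
t=0: [272, 44, 261, 164, 410, 401, 444, 127, 135, 68, 8, 106, 96, 102, 147, 428, 329]  (not all equal)
t=1: [275, 109, 270, 264, 146, 175, 96, 234, 224, 140, 54, 211, 193, 197, 245, 136, 241]  (not all equal)
t=2: [290, 215, 283, 296, 244, 278, 205, 297, 286, 244, 148, 295, 285, 285, 296, 248, 291]  (not all equal)
t=3: [286, 293, 288, 283, 295, 291, 293, 283, 286, 298, 262, 284, 288, 288, 284, 297, 287]  (not all equal)
t=4: [287, 285, 288, 289, 284, 286, 284, 289, 288, 282, 294, 289, 288, 287, 288, 283, 287]  (not all equal)
t=5: [288, 288, 287, 287, 288, 288, 289, 287, 287, 289, 284, 287, 287, 288, 288, 289, 288]  (not all equal)
t=6: [288, 288, 288, 288, 287, 287, 287, 288, 288, 287, 288, 288, 288, 287, 288, 287, 287]  (not all equal)
t=7: [288, 288, 288, 288, 288, 288, 288, 288, 288, 288, 288, 288, 288, 288, 288, 288, 288]  (all equal)

Answer: 7
Key observation: Synchronization is absorbing here: once all patches are equal they stay equal, and step 7 is the first all-equal step.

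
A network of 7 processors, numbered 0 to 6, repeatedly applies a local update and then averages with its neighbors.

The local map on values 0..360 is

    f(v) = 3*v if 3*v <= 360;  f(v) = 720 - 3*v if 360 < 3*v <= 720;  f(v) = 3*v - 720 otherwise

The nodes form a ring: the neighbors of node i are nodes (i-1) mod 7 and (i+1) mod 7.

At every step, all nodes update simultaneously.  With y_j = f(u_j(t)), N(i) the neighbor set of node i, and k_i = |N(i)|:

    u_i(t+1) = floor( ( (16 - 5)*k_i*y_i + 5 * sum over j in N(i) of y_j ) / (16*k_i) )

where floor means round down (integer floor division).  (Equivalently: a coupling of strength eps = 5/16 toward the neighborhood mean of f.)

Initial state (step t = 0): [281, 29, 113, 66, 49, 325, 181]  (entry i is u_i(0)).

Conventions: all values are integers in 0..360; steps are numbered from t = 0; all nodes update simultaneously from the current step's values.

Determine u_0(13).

Answer: u_0(13) = 211

Derivation:
t=0: [281, 29, 113, 66, 49, 325, 181]
t=1: [125, 132, 277, 212, 171, 225, 180]
t=2: [315, 294, 140, 107, 162, 91, 184]
t=3: [206, 193, 281, 304, 253, 250, 193]
t=4: [114, 132, 136, 157, 61, 48, 117]
t=5: [340, 324, 304, 248, 187, 182, 317]
t=6: [281, 250, 175, 71, 140, 180, 232]
t=7: [93, 70, 172, 223, 267, 174, 63]
t=8: [254, 219, 181, 79, 94, 178, 204]
t=9: [55, 77, 168, 234, 259, 188, 109]
t=10: [200, 218, 187, 55, 66, 167, 274]
t=11: [108, 88, 145, 169, 196, 197, 123]
t=12: [318, 276, 270, 211, 144, 164, 312]
t=13: [211, 124, 92, 118, 247, 235, 220]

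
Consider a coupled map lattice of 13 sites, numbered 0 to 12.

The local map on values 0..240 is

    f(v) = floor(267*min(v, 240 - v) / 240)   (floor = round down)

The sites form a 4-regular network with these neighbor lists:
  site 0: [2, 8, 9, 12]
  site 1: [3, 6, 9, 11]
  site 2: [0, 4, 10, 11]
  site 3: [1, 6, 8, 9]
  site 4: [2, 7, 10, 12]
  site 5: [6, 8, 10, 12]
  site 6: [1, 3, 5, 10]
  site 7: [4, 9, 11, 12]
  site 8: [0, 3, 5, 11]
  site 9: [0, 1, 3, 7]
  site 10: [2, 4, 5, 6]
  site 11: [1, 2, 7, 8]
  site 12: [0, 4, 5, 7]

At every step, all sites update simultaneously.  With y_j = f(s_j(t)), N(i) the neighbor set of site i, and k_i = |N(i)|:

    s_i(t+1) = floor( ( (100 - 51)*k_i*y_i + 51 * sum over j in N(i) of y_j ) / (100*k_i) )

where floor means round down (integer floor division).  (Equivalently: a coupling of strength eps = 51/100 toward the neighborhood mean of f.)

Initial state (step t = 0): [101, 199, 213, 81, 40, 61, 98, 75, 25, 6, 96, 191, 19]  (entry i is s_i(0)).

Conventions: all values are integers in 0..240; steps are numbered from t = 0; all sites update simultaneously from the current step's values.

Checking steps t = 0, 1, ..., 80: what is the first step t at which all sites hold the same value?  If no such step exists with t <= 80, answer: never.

Answer: 12
Key observation: Synchronization is absorbing here: once all sites are equal they stay equal, and step 12 is the first all-equal step.

Derivation:
t=0: [101, 199, 213, 81, 40, 61, 98, 75, 25, 6, 96, 191, 19]  (not all equal)
t=1: [65, 55, 54, 67, 52, 66, 92, 56, 54, 45, 83, 50, 49]  (not all equal)
t=2: [63, 65, 64, 71, 62, 75, 88, 57, 64, 58, 82, 57, 60]  (not all equal)
t=3: [68, 73, 72, 76, 70, 82, 88, 64, 72, 67, 85, 66, 68]  (not all equal)
t=4: [76, 81, 79, 83, 78, 88, 92, 72, 80, 75, 90, 75, 76]  (not all equal)
t=5: [84, 90, 87, 91, 86, 95, 98, 82, 89, 84, 96, 84, 85]  (not all equal)
t=6: [94, 99, 96, 100, 95, 103, 105, 92, 98, 94, 103, 94, 95]  (not all equal)
t=7: [105, 109, 106, 110, 105, 112, 114, 103, 108, 105, 112, 105, 105]  (not all equal)
t=8: [116, 120, 117, 121, 116, 122, 124, 115, 119, 117, 122, 117, 116]  (not all equal)
t=9: [129, 131, 129, 131, 129, 130, 130, 128, 131, 130, 130, 130, 129]  (not all equal)
t=10: [122, 121, 122, 121, 123, 122, 121, 123, 121, 122, 122, 122, 123]  (not all equal)
t=11: [131, 131, 130, 131, 130, 131, 131, 130, 131, 131, 131, 131, 130]  (not all equal)
t=12: [121, 121, 121, 121, 121, 121, 121, 121, 121, 121, 121, 121, 121]  (all equal)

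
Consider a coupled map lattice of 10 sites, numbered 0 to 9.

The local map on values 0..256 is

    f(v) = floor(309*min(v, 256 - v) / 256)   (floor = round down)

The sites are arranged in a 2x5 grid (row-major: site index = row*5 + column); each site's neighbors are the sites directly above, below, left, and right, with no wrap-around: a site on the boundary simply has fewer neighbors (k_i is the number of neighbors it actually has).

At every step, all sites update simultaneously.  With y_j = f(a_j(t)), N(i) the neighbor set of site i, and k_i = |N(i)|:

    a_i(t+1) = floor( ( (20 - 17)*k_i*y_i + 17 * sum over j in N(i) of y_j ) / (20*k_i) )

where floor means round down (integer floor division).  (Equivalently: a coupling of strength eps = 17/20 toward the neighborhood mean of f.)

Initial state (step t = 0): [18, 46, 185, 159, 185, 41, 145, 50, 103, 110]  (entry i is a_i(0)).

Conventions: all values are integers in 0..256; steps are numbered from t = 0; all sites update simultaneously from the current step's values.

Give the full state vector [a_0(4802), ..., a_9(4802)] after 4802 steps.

Answer: [129, 129, 129, 129, 129, 129, 129, 129, 129, 129]
Key observation: The state at step 20, [124, 124, 124, 124, 124, 124, 124, 124, 124, 124], reappears at step 24: the system is in a cycle of period 4 from step 20 on.  Therefore the state at step 4802 equals the state at step 20 + ((4802 - 20) mod 4) = 22, which is [129, 129, 129, 129, 129, 129, 129, 129, 129, 129].

Derivation:
t=0: [18, 46, 185, 159, 185, 41, 145, 50, 103, 110]
t=1: [47, 75, 78, 100, 118, 72, 66, 105, 106, 108]
t=2: [83, 78, 109, 120, 127, 70, 97, 103, 125, 133]
t=3: [90, 112, 122, 144, 147, 104, 103, 131, 140, 150]
t=4: [126, 127, 141, 138, 131, 117, 134, 138, 137, 134]
t=5: [147, 146, 144, 143, 145, 148, 145, 142, 143, 146]
t=6: [131, 132, 135, 134, 133, 131, 133, 135, 135, 134]
t=7: [149, 148, 147, 146, 147, 149, 148, 146, 146, 147]
t=8: [129, 130, 131, 131, 131, 129, 130, 131, 131, 131]
t=9: [152, 151, 150, 150, 150, 152, 151, 150, 150, 150]
t=10: [125, 126, 126, 127, 127, 125, 126, 126, 127, 127]
t=11: [150, 151, 152, 152, 153, 150, 151, 152, 152, 153]
t=12: [126, 126, 125, 124, 124, 126, 126, 125, 124, 124]
t=13: [152, 151, 150, 149, 149, 152, 151, 150, 149, 149]
t=14: [125, 126, 127, 128, 129, 125, 126, 127, 128, 129]
t=15: [150, 151, 153, 153, 153, 150, 151, 153, 153, 153]
t=16: [126, 125, 124, 124, 124, 126, 125, 124, 124, 124]
t=17: [151, 150, 149, 149, 149, 151, 150, 149, 149, 149]
t=18: [126, 127, 128, 129, 129, 126, 127, 128, 129, 129]
t=19: [152, 153, 153, 153, 153, 152, 153, 153, 153, 153]
t=20: [124, 124, 124, 124, 124, 124, 124, 124, 124, 124]
t=21: [149, 149, 149, 149, 149, 149, 149, 149, 149, 149]
t=22: [129, 129, 129, 129, 129, 129, 129, 129, 129, 129]
t=23: [153, 153, 153, 153, 153, 153, 153, 153, 153, 153]
t=24: [124, 124, 124, 124, 124, 124, 124, 124, 124, 124]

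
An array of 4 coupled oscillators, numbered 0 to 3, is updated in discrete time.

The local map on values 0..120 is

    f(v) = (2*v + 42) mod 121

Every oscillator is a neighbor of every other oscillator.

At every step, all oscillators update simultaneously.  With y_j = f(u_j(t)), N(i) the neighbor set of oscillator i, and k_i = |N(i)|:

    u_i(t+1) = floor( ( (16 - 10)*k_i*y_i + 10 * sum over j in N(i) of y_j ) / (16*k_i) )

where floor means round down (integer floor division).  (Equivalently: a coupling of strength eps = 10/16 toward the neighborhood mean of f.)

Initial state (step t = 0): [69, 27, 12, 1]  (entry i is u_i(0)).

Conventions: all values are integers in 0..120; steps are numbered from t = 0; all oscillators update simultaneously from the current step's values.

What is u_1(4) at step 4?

Answer: u_1(4) = 93

Derivation:
t=0: [69, 27, 12, 1]
t=1: [65, 71, 66, 62]
t=2: [52, 54, 53, 51]
t=3: [25, 26, 26, 25]
t=4: [92, 93, 93, 92]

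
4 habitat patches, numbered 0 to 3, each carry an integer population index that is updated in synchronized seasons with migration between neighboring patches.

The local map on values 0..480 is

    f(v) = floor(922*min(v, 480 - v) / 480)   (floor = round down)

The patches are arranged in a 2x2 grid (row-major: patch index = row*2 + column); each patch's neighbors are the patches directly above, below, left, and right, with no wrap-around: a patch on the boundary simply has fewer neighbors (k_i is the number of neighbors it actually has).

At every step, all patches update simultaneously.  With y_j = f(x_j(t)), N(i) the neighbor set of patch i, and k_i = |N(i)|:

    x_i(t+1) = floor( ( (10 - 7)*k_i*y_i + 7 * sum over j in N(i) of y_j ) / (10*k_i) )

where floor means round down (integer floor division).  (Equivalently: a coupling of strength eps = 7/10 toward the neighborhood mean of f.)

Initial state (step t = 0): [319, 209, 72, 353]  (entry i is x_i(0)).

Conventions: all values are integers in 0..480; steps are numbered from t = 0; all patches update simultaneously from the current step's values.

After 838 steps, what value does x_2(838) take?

Simulating step by step:
t=0: [319, 209, 72, 353]
t=1: [281, 313, 234, 261]
t=2: [383, 376, 415, 395]
t=3: [168, 181, 159, 161]
t=4: [324, 324, 312, 320]
t=5: [307, 301, 308, 309]
t=6: [335, 333, 330, 333]
t=7: [282, 280, 282, 284]
t=8: [381, 379, 378, 380]
t=9: [193, 191, 192, 193]
t=10: [367, 368, 369, 367]
t=11: [214, 216, 215, 214]
t=12: [412, 411, 411, 412]
t=13: [131, 130, 130, 131]
t=14: [249, 250, 250, 249]
t=15: [441, 442, 442, 441]
t=16: [72, 73, 73, 72]
t=17: [139, 138, 138, 139]
t=18: [265, 265, 265, 265]
t=19: [412, 412, 412, 412]
t=20: [130, 130, 130, 130]
t=21: [249, 249, 249, 249]
t=22: [443, 443, 443, 443]
t=23: [71, 71, 71, 71]
t=24: [136, 136, 136, 136]
t=25: [261, 261, 261, 261]
t=26: [420, 420, 420, 420]
t=27: [115, 115, 115, 115]
t=28: [220, 220, 220, 220]
t=29: [422, 422, 422, 422]
t=30: [111, 111, 111, 111]
t=31: [213, 213, 213, 213]
t=32: [409, 409, 409, 409]
t=33: [136, 136, 136, 136]

Answer: x_2(838) = 220
Key observation: The state at step 24, [136, 136, 136, 136], reappears at step 33: the system is in a cycle of period 9 from step 24 on.  Therefore the state at step 838 equals the state at step 24 + ((838 - 24) mod 9) = 28, which is [220, 220, 220, 220].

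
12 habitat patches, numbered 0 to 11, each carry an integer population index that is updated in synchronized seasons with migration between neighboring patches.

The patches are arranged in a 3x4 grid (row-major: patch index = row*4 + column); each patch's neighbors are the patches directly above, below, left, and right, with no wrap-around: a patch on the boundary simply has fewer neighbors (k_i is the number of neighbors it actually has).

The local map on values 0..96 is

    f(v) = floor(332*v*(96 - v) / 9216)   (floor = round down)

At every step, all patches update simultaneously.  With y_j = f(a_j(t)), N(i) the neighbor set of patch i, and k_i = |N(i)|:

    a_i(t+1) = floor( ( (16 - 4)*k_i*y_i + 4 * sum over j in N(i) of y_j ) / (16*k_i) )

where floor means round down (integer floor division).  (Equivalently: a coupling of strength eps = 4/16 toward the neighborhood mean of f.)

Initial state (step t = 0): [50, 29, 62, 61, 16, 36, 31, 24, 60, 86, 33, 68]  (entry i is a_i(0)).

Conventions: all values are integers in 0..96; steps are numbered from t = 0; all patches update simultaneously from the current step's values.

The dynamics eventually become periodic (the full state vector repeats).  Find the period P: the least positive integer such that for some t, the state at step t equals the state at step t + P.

Simulating step by step:
t=0: [50, 29, 62, 61, 16, 36, 31, 24, 60, 86, 33, 68]
t=1: [75, 71, 74, 74, 54, 71, 72, 64, 67, 41, 69, 68]
t=2: [60, 62, 58, 59, 76, 65, 62, 70, 72, 77, 67, 68]
t=3: [73, 75, 78, 76, 58, 70, 74, 67, 59, 55, 68, 67]
t=4: [61, 56, 51, 55, 76, 65, 59, 66, 78, 78, 68, 68]
t=5: [73, 79, 81, 79, 57, 70, 76, 72, 50, 53, 67, 68]
t=6: [61, 50, 44, 49, 77, 65, 55, 60, 81, 79, 68, 67]
t=7: [73, 80, 81, 81, 54, 70, 79, 77, 44, 51, 67, 69]
t=8: [60, 48, 43, 44, 78, 64, 50, 52, 81, 79, 68, 65]
t=9: [74, 81, 82, 82, 53, 71, 80, 81, 44, 51, 67, 72]
t=10: [59, 45, 41, 41, 78, 63, 48, 44, 82, 79, 67, 60]
t=11: [75, 80, 81, 81, 53, 71, 81, 81, 43, 51, 69, 76]
t=12: [58, 48, 43, 43, 78, 63, 45, 43, 82, 79, 65, 54]
t=13: [75, 81, 82, 82, 53, 71, 80, 81, 43, 51, 71, 80]
t=14: [57, 45, 41, 41, 78, 63, 47, 43, 82, 78, 61, 47]
t=15: [76, 81, 81, 81, 53, 72, 81, 81, 43, 53, 74, 81]
t=16: [56, 45, 43, 43, 78, 62, 45, 43, 82, 78, 57, 44]
t=17: [76, 81, 82, 82, 53, 72, 81, 82, 43, 53, 77, 81]
t=18: [56, 45, 41, 41, 78, 62, 44, 41, 82, 77, 53, 43]
t=19: [76, 81, 81, 81, 53, 72, 81, 81, 43, 55, 79, 81]
t=20: [56, 45, 43, 43, 78, 62, 44, 43, 81, 76, 49, 43]
t=21: [76, 81, 82, 82, 54, 73, 81, 82, 45, 57, 79, 82]
t=22: [56, 45, 41, 41, 77, 60, 44, 41, 81, 75, 49, 41]
t=23: [76, 81, 81, 81, 55, 74, 81, 81, 45, 58, 79, 81]
t=24: [56, 45, 43, 43, 76, 58, 44, 43, 81, 74, 49, 43]
t=25: [77, 81, 82, 82, 57, 76, 81, 82, 46, 60, 80, 82]
t=26: [54, 44, 41, 41, 75, 55, 43, 41, 81, 72, 47, 41]
t=27: [78, 81, 81, 81, 59, 78, 81, 81, 47, 63, 80, 81]
t=28: [52, 44, 43, 43, 73, 52, 43, 43, 80, 70, 47, 43]
t=29: [79, 82, 82, 82, 62, 79, 82, 82, 50, 66, 80, 82]
t=30: [50, 42, 41, 41, 71, 50, 41, 41, 79, 67, 47, 41]
t=31: [79, 81, 81, 81, 64, 79, 81, 81, 52, 69, 80, 81]
t=32: [50, 43, 43, 43, 69, 50, 43, 43, 79, 64, 47, 43]
t=33: [80, 82, 82, 82, 67, 80, 82, 82, 53, 72, 81, 82]
t=34: [48, 41, 41, 41, 66, 47, 41, 41, 77, 60, 44, 41]
t=35: [81, 81, 81, 81, 71, 80, 81, 81, 57, 75, 81, 81]
t=36: [45, 43, 43, 43, 61, 47, 43, 43, 74, 56, 44, 43]
t=37: [81, 82, 82, 82, 75, 81, 82, 82, 63, 78, 81, 82]
t=38: [44, 41, 41, 41, 55, 44, 41, 41, 68, 50, 43, 41]
t=39: [81, 81, 81, 81, 80, 81, 81, 81, 71, 80, 81, 81]
t=40: [43, 43, 43, 43, 46, 43, 43, 43, 58, 46, 43, 43]
t=41: [82, 82, 82, 82, 81, 82, 82, 82, 79, 81, 82, 82]
t=42: [41, 41, 41, 41, 43, 41, 41, 41, 46, 43, 41, 41]
t=43: [81, 81, 81, 81, 81, 81, 81, 81, 82, 81, 81, 81]
t=44: [43, 43, 43, 43, 42, 43, 43, 43, 41, 42, 43, 43]
t=45: [81, 82, 82, 82, 81, 81, 82, 82, 81, 81, 81, 82]
t=46: [42, 41, 41, 41, 43, 42, 41, 41, 43, 43, 42, 41]
t=47: [81, 81, 81, 81, 81, 81, 81, 81, 82, 81, 81, 81]

Answer: 4
Key observation: The state at step 43, [81, 81, 81, 81, 81, 81, 81, 81, 82, 81, 81, 81], reappears at step 47 — and no state repeats earlier — so the cycle the system enters has period 4.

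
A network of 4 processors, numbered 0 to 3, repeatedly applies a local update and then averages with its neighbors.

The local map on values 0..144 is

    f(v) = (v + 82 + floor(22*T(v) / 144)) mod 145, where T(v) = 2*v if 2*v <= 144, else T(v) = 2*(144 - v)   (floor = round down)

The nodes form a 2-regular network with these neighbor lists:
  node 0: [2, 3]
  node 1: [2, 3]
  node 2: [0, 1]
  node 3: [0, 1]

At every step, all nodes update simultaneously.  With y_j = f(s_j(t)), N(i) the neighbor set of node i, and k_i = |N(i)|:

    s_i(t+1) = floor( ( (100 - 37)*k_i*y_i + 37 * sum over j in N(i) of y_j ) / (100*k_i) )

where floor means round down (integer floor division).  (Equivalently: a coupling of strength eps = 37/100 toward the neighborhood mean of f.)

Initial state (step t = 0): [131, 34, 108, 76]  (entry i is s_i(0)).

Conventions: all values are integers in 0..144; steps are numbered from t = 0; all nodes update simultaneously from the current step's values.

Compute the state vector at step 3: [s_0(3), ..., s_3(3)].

Answer: [106, 122, 118, 109]

Derivation:
t=0: [131, 34, 108, 76]
t=1: [61, 95, 71, 57]
t=2: [17, 36, 29, 18]
t=3: [106, 122, 118, 109]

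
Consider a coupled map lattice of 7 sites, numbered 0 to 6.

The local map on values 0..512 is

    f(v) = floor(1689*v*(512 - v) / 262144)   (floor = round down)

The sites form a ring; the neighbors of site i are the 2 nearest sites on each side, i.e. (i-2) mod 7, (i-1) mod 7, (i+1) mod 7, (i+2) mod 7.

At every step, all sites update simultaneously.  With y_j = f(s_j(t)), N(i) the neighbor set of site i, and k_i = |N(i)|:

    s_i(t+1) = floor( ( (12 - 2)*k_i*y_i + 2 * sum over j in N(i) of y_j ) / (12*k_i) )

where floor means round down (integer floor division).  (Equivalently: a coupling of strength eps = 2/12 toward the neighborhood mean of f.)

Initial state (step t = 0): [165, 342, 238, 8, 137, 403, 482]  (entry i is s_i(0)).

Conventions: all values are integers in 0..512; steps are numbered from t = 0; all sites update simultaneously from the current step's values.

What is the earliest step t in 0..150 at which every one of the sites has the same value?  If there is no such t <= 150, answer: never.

Simulating step by step:
t=0: [165, 342, 238, 8, 137, 403, 482]  (not all equal)
t=1: [355, 349, 395, 79, 310, 269, 134]  (not all equal)
t=2: [357, 355, 303, 245, 388, 405, 336]  (not all equal)
t=3: [356, 364, 400, 407, 319, 293, 371]  (not all equal)
t=4: [355, 341, 297, 289, 384, 401, 343]  (not all equal)
t=5: [359, 377, 403, 403, 325, 299, 366]  (not all equal)
t=6: [351, 325, 292, 294, 380, 398, 348]  (not all equal)
t=7: [364, 390, 406, 402, 331, 304, 362]  (not all equal)
t=8: [344, 307, 285, 294, 376, 396, 351]  (not all equal)
t=9: [371, 402, 409, 403, 336, 307, 361]  (not all equal)
t=10: [335, 288, 279, 291, 372, 393, 351]  (not all equal)
t=11: [380, 411, 412, 406, 341, 313, 363]  (not all equal)
t=12: [322, 273, 272, 285, 366, 389, 346]  (not all equal)
t=13: [391, 416, 415, 408, 349, 320, 369]  (not all equal)
t=14: [305, 263, 265, 280, 357, 382, 337]  (not all equal)
t=15: [402, 418, 417, 411, 360, 330, 378]  (not all equal)
t=16: [287, 258, 260, 274, 344, 372, 324]  (not all equal)
t=17: [412, 420, 419, 414, 375, 345, 391]  (not all equal)
t=18: [269, 251, 255, 267, 325, 357, 303]  (not all equal)
t=19: [417, 421, 420, 417, 392, 365, 406]  (not all equal)
t=20: [259, 248, 250, 260, 299, 332, 278]  (not all equal)
t=21: [420, 421, 421, 419, 410, 390, 417]  (not all equal)
t=22: [250, 246, 247, 253, 268, 297, 257]  (not all equal)
t=23: [421, 421, 421, 421, 420, 412, 421]  (not all equal)
t=24: [246, 246, 246, 246, 248, 261, 246]  (not all equal)
t=25: [421, 421, 421, 421, 421, 421, 421]  (all equal)

Answer: 25
Key observation: Synchronization is absorbing here: once all sites are equal they stay equal, and step 25 is the first all-equal step.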